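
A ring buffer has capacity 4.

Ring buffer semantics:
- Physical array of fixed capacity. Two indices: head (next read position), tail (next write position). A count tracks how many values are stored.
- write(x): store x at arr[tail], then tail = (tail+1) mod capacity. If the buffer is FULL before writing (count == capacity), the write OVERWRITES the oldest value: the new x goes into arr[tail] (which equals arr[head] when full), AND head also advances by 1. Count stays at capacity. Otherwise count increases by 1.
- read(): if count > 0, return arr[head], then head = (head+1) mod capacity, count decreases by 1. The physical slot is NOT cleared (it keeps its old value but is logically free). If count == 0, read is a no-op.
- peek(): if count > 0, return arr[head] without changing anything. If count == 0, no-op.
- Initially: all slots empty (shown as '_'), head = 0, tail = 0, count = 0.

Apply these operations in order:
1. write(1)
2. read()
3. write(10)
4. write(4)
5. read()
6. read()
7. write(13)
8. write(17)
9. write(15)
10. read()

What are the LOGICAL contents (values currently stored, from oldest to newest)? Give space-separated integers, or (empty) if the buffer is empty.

Answer: 17 15

Derivation:
After op 1 (write(1)): arr=[1 _ _ _] head=0 tail=1 count=1
After op 2 (read()): arr=[1 _ _ _] head=1 tail=1 count=0
After op 3 (write(10)): arr=[1 10 _ _] head=1 tail=2 count=1
After op 4 (write(4)): arr=[1 10 4 _] head=1 tail=3 count=2
After op 5 (read()): arr=[1 10 4 _] head=2 tail=3 count=1
After op 6 (read()): arr=[1 10 4 _] head=3 tail=3 count=0
After op 7 (write(13)): arr=[1 10 4 13] head=3 tail=0 count=1
After op 8 (write(17)): arr=[17 10 4 13] head=3 tail=1 count=2
After op 9 (write(15)): arr=[17 15 4 13] head=3 tail=2 count=3
After op 10 (read()): arr=[17 15 4 13] head=0 tail=2 count=2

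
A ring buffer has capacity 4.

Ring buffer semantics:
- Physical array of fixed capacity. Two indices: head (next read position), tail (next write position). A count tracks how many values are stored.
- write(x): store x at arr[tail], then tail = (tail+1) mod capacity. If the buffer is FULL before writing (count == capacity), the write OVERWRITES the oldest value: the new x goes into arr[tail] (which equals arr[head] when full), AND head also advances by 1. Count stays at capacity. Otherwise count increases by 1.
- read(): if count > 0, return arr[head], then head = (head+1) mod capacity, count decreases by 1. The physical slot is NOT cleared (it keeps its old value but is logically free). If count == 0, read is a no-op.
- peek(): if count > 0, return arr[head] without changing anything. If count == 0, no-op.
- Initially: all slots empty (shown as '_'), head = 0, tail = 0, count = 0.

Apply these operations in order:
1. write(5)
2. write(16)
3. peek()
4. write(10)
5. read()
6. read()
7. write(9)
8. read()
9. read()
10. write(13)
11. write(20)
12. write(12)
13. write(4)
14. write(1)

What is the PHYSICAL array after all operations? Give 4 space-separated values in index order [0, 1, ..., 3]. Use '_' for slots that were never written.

Answer: 1 20 12 4

Derivation:
After op 1 (write(5)): arr=[5 _ _ _] head=0 tail=1 count=1
After op 2 (write(16)): arr=[5 16 _ _] head=0 tail=2 count=2
After op 3 (peek()): arr=[5 16 _ _] head=0 tail=2 count=2
After op 4 (write(10)): arr=[5 16 10 _] head=0 tail=3 count=3
After op 5 (read()): arr=[5 16 10 _] head=1 tail=3 count=2
After op 6 (read()): arr=[5 16 10 _] head=2 tail=3 count=1
After op 7 (write(9)): arr=[5 16 10 9] head=2 tail=0 count=2
After op 8 (read()): arr=[5 16 10 9] head=3 tail=0 count=1
After op 9 (read()): arr=[5 16 10 9] head=0 tail=0 count=0
After op 10 (write(13)): arr=[13 16 10 9] head=0 tail=1 count=1
After op 11 (write(20)): arr=[13 20 10 9] head=0 tail=2 count=2
After op 12 (write(12)): arr=[13 20 12 9] head=0 tail=3 count=3
After op 13 (write(4)): arr=[13 20 12 4] head=0 tail=0 count=4
After op 14 (write(1)): arr=[1 20 12 4] head=1 tail=1 count=4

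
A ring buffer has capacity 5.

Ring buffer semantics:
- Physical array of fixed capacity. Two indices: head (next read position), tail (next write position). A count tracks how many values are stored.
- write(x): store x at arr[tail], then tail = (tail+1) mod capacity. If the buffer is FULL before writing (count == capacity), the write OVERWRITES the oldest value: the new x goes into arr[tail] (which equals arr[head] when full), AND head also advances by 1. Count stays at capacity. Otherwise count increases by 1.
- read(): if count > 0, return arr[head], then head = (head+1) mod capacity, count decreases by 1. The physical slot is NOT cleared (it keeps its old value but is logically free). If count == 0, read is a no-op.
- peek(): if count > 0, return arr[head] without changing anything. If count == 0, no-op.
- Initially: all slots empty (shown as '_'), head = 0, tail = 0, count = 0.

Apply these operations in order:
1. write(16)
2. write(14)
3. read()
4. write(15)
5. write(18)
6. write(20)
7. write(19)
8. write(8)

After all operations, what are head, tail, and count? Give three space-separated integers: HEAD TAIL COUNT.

After op 1 (write(16)): arr=[16 _ _ _ _] head=0 tail=1 count=1
After op 2 (write(14)): arr=[16 14 _ _ _] head=0 tail=2 count=2
After op 3 (read()): arr=[16 14 _ _ _] head=1 tail=2 count=1
After op 4 (write(15)): arr=[16 14 15 _ _] head=1 tail=3 count=2
After op 5 (write(18)): arr=[16 14 15 18 _] head=1 tail=4 count=3
After op 6 (write(20)): arr=[16 14 15 18 20] head=1 tail=0 count=4
After op 7 (write(19)): arr=[19 14 15 18 20] head=1 tail=1 count=5
After op 8 (write(8)): arr=[19 8 15 18 20] head=2 tail=2 count=5

Answer: 2 2 5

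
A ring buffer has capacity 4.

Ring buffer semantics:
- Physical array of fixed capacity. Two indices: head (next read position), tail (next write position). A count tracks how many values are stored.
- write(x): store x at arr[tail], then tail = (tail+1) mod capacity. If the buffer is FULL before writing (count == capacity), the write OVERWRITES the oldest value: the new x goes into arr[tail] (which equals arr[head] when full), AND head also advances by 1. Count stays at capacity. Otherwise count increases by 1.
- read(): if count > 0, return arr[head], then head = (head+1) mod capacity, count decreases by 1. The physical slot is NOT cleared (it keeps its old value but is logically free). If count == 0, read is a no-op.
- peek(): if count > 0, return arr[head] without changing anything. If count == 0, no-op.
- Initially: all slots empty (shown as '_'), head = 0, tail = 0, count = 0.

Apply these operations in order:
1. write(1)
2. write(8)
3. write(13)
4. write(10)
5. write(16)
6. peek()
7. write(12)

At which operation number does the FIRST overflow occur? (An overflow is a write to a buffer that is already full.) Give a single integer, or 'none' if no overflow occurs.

Answer: 5

Derivation:
After op 1 (write(1)): arr=[1 _ _ _] head=0 tail=1 count=1
After op 2 (write(8)): arr=[1 8 _ _] head=0 tail=2 count=2
After op 3 (write(13)): arr=[1 8 13 _] head=0 tail=3 count=3
After op 4 (write(10)): arr=[1 8 13 10] head=0 tail=0 count=4
After op 5 (write(16)): arr=[16 8 13 10] head=1 tail=1 count=4
After op 6 (peek()): arr=[16 8 13 10] head=1 tail=1 count=4
After op 7 (write(12)): arr=[16 12 13 10] head=2 tail=2 count=4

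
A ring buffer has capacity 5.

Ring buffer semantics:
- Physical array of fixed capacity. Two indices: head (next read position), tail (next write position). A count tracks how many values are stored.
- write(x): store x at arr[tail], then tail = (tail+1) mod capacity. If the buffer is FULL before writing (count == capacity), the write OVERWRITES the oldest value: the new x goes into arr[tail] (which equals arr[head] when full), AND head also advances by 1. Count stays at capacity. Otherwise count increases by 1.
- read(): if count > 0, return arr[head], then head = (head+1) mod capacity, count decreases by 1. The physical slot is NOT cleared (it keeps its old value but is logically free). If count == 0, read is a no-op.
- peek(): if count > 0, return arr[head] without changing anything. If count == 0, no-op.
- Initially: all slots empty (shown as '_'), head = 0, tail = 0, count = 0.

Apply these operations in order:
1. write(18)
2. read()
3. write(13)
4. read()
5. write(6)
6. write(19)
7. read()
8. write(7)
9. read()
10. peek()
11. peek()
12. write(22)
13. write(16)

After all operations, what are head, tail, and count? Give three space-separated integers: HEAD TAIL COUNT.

After op 1 (write(18)): arr=[18 _ _ _ _] head=0 tail=1 count=1
After op 2 (read()): arr=[18 _ _ _ _] head=1 tail=1 count=0
After op 3 (write(13)): arr=[18 13 _ _ _] head=1 tail=2 count=1
After op 4 (read()): arr=[18 13 _ _ _] head=2 tail=2 count=0
After op 5 (write(6)): arr=[18 13 6 _ _] head=2 tail=3 count=1
After op 6 (write(19)): arr=[18 13 6 19 _] head=2 tail=4 count=2
After op 7 (read()): arr=[18 13 6 19 _] head=3 tail=4 count=1
After op 8 (write(7)): arr=[18 13 6 19 7] head=3 tail=0 count=2
After op 9 (read()): arr=[18 13 6 19 7] head=4 tail=0 count=1
After op 10 (peek()): arr=[18 13 6 19 7] head=4 tail=0 count=1
After op 11 (peek()): arr=[18 13 6 19 7] head=4 tail=0 count=1
After op 12 (write(22)): arr=[22 13 6 19 7] head=4 tail=1 count=2
After op 13 (write(16)): arr=[22 16 6 19 7] head=4 tail=2 count=3

Answer: 4 2 3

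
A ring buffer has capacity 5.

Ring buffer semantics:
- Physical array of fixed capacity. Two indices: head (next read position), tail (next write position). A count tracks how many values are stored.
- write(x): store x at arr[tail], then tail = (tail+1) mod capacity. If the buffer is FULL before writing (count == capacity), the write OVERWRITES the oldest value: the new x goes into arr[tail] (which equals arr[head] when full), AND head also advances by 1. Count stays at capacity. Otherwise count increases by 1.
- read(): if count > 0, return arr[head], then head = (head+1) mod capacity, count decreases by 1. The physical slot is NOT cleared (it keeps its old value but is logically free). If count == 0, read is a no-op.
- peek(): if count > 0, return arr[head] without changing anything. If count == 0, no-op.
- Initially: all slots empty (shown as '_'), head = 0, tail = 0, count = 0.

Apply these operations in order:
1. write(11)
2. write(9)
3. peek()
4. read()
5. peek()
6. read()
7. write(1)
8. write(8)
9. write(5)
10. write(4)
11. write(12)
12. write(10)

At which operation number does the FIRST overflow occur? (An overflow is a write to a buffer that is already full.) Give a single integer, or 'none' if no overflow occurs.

After op 1 (write(11)): arr=[11 _ _ _ _] head=0 tail=1 count=1
After op 2 (write(9)): arr=[11 9 _ _ _] head=0 tail=2 count=2
After op 3 (peek()): arr=[11 9 _ _ _] head=0 tail=2 count=2
After op 4 (read()): arr=[11 9 _ _ _] head=1 tail=2 count=1
After op 5 (peek()): arr=[11 9 _ _ _] head=1 tail=2 count=1
After op 6 (read()): arr=[11 9 _ _ _] head=2 tail=2 count=0
After op 7 (write(1)): arr=[11 9 1 _ _] head=2 tail=3 count=1
After op 8 (write(8)): arr=[11 9 1 8 _] head=2 tail=4 count=2
After op 9 (write(5)): arr=[11 9 1 8 5] head=2 tail=0 count=3
After op 10 (write(4)): arr=[4 9 1 8 5] head=2 tail=1 count=4
After op 11 (write(12)): arr=[4 12 1 8 5] head=2 tail=2 count=5
After op 12 (write(10)): arr=[4 12 10 8 5] head=3 tail=3 count=5

Answer: 12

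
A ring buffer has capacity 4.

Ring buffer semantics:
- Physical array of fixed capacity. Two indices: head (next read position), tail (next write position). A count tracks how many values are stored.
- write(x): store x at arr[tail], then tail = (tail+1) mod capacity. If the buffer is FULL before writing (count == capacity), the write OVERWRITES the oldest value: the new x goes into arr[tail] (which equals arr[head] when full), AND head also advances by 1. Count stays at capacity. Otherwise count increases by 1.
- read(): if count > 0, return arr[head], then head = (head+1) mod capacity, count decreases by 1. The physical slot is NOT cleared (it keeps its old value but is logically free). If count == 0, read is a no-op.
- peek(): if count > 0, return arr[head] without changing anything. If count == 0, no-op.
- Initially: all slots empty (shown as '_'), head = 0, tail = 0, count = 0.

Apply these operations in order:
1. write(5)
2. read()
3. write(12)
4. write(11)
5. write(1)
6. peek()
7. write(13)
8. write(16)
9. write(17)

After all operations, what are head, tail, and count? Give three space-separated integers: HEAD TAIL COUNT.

Answer: 3 3 4

Derivation:
After op 1 (write(5)): arr=[5 _ _ _] head=0 tail=1 count=1
After op 2 (read()): arr=[5 _ _ _] head=1 tail=1 count=0
After op 3 (write(12)): arr=[5 12 _ _] head=1 tail=2 count=1
After op 4 (write(11)): arr=[5 12 11 _] head=1 tail=3 count=2
After op 5 (write(1)): arr=[5 12 11 1] head=1 tail=0 count=3
After op 6 (peek()): arr=[5 12 11 1] head=1 tail=0 count=3
After op 7 (write(13)): arr=[13 12 11 1] head=1 tail=1 count=4
After op 8 (write(16)): arr=[13 16 11 1] head=2 tail=2 count=4
After op 9 (write(17)): arr=[13 16 17 1] head=3 tail=3 count=4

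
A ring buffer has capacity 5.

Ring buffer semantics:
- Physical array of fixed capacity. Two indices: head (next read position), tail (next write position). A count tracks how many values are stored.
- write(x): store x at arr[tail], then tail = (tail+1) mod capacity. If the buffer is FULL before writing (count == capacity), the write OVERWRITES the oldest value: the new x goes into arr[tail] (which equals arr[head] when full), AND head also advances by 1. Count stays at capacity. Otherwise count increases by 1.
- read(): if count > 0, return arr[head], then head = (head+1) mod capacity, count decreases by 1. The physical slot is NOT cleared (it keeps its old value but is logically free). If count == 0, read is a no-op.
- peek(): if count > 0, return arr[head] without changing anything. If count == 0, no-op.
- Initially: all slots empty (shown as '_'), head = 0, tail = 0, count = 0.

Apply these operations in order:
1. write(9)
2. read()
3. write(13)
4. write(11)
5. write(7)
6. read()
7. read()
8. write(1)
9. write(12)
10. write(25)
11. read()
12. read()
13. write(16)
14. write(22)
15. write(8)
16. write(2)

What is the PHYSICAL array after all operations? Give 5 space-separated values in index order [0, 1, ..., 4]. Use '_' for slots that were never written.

After op 1 (write(9)): arr=[9 _ _ _ _] head=0 tail=1 count=1
After op 2 (read()): arr=[9 _ _ _ _] head=1 tail=1 count=0
After op 3 (write(13)): arr=[9 13 _ _ _] head=1 tail=2 count=1
After op 4 (write(11)): arr=[9 13 11 _ _] head=1 tail=3 count=2
After op 5 (write(7)): arr=[9 13 11 7 _] head=1 tail=4 count=3
After op 6 (read()): arr=[9 13 11 7 _] head=2 tail=4 count=2
After op 7 (read()): arr=[9 13 11 7 _] head=3 tail=4 count=1
After op 8 (write(1)): arr=[9 13 11 7 1] head=3 tail=0 count=2
After op 9 (write(12)): arr=[12 13 11 7 1] head=3 tail=1 count=3
After op 10 (write(25)): arr=[12 25 11 7 1] head=3 tail=2 count=4
After op 11 (read()): arr=[12 25 11 7 1] head=4 tail=2 count=3
After op 12 (read()): arr=[12 25 11 7 1] head=0 tail=2 count=2
After op 13 (write(16)): arr=[12 25 16 7 1] head=0 tail=3 count=3
After op 14 (write(22)): arr=[12 25 16 22 1] head=0 tail=4 count=4
After op 15 (write(8)): arr=[12 25 16 22 8] head=0 tail=0 count=5
After op 16 (write(2)): arr=[2 25 16 22 8] head=1 tail=1 count=5

Answer: 2 25 16 22 8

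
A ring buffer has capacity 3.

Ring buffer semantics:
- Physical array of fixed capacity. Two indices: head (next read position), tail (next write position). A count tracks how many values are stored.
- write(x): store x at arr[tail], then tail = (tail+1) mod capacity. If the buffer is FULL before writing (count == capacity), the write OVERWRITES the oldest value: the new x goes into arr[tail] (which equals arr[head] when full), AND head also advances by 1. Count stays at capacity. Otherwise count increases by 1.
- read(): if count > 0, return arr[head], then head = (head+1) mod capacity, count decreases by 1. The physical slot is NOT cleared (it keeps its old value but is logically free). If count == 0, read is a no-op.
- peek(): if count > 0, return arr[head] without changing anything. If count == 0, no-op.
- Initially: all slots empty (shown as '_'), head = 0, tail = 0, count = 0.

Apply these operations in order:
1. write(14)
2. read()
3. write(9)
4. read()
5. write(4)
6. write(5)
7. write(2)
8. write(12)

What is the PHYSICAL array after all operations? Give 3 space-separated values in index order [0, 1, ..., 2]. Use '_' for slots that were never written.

Answer: 5 2 12

Derivation:
After op 1 (write(14)): arr=[14 _ _] head=0 tail=1 count=1
After op 2 (read()): arr=[14 _ _] head=1 tail=1 count=0
After op 3 (write(9)): arr=[14 9 _] head=1 tail=2 count=1
After op 4 (read()): arr=[14 9 _] head=2 tail=2 count=0
After op 5 (write(4)): arr=[14 9 4] head=2 tail=0 count=1
After op 6 (write(5)): arr=[5 9 4] head=2 tail=1 count=2
After op 7 (write(2)): arr=[5 2 4] head=2 tail=2 count=3
After op 8 (write(12)): arr=[5 2 12] head=0 tail=0 count=3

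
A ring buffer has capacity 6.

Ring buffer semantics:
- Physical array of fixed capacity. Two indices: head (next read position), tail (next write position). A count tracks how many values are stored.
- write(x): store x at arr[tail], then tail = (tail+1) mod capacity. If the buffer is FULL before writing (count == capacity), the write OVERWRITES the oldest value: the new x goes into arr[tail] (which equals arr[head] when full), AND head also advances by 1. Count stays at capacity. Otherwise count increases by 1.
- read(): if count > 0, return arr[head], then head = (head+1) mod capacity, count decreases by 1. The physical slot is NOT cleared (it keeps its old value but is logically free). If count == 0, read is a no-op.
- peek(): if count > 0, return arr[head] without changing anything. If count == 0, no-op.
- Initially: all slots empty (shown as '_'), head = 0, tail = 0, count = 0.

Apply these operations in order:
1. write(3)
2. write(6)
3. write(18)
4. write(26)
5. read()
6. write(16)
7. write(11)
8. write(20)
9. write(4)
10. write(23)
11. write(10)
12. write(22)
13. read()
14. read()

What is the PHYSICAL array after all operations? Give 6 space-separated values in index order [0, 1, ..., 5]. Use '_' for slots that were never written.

Answer: 20 4 23 10 22 11

Derivation:
After op 1 (write(3)): arr=[3 _ _ _ _ _] head=0 tail=1 count=1
After op 2 (write(6)): arr=[3 6 _ _ _ _] head=0 tail=2 count=2
After op 3 (write(18)): arr=[3 6 18 _ _ _] head=0 tail=3 count=3
After op 4 (write(26)): arr=[3 6 18 26 _ _] head=0 tail=4 count=4
After op 5 (read()): arr=[3 6 18 26 _ _] head=1 tail=4 count=3
After op 6 (write(16)): arr=[3 6 18 26 16 _] head=1 tail=5 count=4
After op 7 (write(11)): arr=[3 6 18 26 16 11] head=1 tail=0 count=5
After op 8 (write(20)): arr=[20 6 18 26 16 11] head=1 tail=1 count=6
After op 9 (write(4)): arr=[20 4 18 26 16 11] head=2 tail=2 count=6
After op 10 (write(23)): arr=[20 4 23 26 16 11] head=3 tail=3 count=6
After op 11 (write(10)): arr=[20 4 23 10 16 11] head=4 tail=4 count=6
After op 12 (write(22)): arr=[20 4 23 10 22 11] head=5 tail=5 count=6
After op 13 (read()): arr=[20 4 23 10 22 11] head=0 tail=5 count=5
After op 14 (read()): arr=[20 4 23 10 22 11] head=1 tail=5 count=4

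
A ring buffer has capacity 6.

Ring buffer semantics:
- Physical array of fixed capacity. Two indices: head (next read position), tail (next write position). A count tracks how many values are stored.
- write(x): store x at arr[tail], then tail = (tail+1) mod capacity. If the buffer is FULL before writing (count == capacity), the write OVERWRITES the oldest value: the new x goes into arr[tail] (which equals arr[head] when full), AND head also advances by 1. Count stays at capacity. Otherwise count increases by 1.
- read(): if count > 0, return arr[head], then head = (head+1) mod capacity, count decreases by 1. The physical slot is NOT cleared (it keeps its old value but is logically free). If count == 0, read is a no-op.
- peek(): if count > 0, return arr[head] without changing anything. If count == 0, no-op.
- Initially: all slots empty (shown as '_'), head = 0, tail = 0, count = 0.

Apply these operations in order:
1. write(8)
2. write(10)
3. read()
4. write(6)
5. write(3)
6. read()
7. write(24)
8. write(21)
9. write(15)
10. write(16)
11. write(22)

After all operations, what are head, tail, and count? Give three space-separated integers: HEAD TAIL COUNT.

Answer: 3 3 6

Derivation:
After op 1 (write(8)): arr=[8 _ _ _ _ _] head=0 tail=1 count=1
After op 2 (write(10)): arr=[8 10 _ _ _ _] head=0 tail=2 count=2
After op 3 (read()): arr=[8 10 _ _ _ _] head=1 tail=2 count=1
After op 4 (write(6)): arr=[8 10 6 _ _ _] head=1 tail=3 count=2
After op 5 (write(3)): arr=[8 10 6 3 _ _] head=1 tail=4 count=3
After op 6 (read()): arr=[8 10 6 3 _ _] head=2 tail=4 count=2
After op 7 (write(24)): arr=[8 10 6 3 24 _] head=2 tail=5 count=3
After op 8 (write(21)): arr=[8 10 6 3 24 21] head=2 tail=0 count=4
After op 9 (write(15)): arr=[15 10 6 3 24 21] head=2 tail=1 count=5
After op 10 (write(16)): arr=[15 16 6 3 24 21] head=2 tail=2 count=6
After op 11 (write(22)): arr=[15 16 22 3 24 21] head=3 tail=3 count=6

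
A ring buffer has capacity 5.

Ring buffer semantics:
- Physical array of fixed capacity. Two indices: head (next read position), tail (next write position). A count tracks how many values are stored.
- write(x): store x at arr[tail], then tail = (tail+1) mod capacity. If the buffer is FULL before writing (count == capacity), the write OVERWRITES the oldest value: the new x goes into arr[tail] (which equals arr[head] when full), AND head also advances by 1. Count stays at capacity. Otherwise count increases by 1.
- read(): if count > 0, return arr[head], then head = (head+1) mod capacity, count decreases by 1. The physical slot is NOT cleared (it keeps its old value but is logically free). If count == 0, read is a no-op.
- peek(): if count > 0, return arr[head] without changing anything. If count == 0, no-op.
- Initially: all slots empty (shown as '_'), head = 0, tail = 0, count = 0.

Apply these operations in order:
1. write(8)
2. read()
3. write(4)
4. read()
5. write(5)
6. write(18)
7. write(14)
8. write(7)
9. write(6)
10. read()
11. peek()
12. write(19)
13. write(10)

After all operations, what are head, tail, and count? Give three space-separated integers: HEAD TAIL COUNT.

Answer: 4 4 5

Derivation:
After op 1 (write(8)): arr=[8 _ _ _ _] head=0 tail=1 count=1
After op 2 (read()): arr=[8 _ _ _ _] head=1 tail=1 count=0
After op 3 (write(4)): arr=[8 4 _ _ _] head=1 tail=2 count=1
After op 4 (read()): arr=[8 4 _ _ _] head=2 tail=2 count=0
After op 5 (write(5)): arr=[8 4 5 _ _] head=2 tail=3 count=1
After op 6 (write(18)): arr=[8 4 5 18 _] head=2 tail=4 count=2
After op 7 (write(14)): arr=[8 4 5 18 14] head=2 tail=0 count=3
After op 8 (write(7)): arr=[7 4 5 18 14] head=2 tail=1 count=4
After op 9 (write(6)): arr=[7 6 5 18 14] head=2 tail=2 count=5
After op 10 (read()): arr=[7 6 5 18 14] head=3 tail=2 count=4
After op 11 (peek()): arr=[7 6 5 18 14] head=3 tail=2 count=4
After op 12 (write(19)): arr=[7 6 19 18 14] head=3 tail=3 count=5
After op 13 (write(10)): arr=[7 6 19 10 14] head=4 tail=4 count=5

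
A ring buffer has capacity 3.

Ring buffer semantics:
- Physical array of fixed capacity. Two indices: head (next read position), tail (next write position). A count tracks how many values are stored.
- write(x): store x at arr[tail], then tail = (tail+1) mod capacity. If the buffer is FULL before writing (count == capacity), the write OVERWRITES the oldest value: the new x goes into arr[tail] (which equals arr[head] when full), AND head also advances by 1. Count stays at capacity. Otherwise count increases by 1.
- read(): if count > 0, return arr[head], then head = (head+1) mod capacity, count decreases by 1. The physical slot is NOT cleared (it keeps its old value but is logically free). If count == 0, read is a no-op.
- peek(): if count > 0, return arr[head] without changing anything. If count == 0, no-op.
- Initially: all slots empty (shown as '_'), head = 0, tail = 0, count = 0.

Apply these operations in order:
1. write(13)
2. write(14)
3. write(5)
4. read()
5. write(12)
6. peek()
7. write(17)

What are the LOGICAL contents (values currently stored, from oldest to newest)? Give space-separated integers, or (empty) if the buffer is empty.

Answer: 5 12 17

Derivation:
After op 1 (write(13)): arr=[13 _ _] head=0 tail=1 count=1
After op 2 (write(14)): arr=[13 14 _] head=0 tail=2 count=2
After op 3 (write(5)): arr=[13 14 5] head=0 tail=0 count=3
After op 4 (read()): arr=[13 14 5] head=1 tail=0 count=2
After op 5 (write(12)): arr=[12 14 5] head=1 tail=1 count=3
After op 6 (peek()): arr=[12 14 5] head=1 tail=1 count=3
After op 7 (write(17)): arr=[12 17 5] head=2 tail=2 count=3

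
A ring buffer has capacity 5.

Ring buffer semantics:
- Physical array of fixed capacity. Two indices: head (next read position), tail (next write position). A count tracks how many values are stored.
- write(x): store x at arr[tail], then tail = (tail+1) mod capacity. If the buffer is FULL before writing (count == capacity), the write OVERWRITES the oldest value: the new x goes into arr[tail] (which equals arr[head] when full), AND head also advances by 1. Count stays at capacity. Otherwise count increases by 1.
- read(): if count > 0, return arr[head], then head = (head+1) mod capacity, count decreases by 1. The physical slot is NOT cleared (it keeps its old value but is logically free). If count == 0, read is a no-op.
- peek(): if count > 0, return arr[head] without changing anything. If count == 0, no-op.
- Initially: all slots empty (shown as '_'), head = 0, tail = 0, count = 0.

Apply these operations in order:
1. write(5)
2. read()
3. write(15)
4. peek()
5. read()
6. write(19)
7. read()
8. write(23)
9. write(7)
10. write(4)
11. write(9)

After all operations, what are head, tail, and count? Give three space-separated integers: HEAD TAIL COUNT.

Answer: 3 2 4

Derivation:
After op 1 (write(5)): arr=[5 _ _ _ _] head=0 tail=1 count=1
After op 2 (read()): arr=[5 _ _ _ _] head=1 tail=1 count=0
After op 3 (write(15)): arr=[5 15 _ _ _] head=1 tail=2 count=1
After op 4 (peek()): arr=[5 15 _ _ _] head=1 tail=2 count=1
After op 5 (read()): arr=[5 15 _ _ _] head=2 tail=2 count=0
After op 6 (write(19)): arr=[5 15 19 _ _] head=2 tail=3 count=1
After op 7 (read()): arr=[5 15 19 _ _] head=3 tail=3 count=0
After op 8 (write(23)): arr=[5 15 19 23 _] head=3 tail=4 count=1
After op 9 (write(7)): arr=[5 15 19 23 7] head=3 tail=0 count=2
After op 10 (write(4)): arr=[4 15 19 23 7] head=3 tail=1 count=3
After op 11 (write(9)): arr=[4 9 19 23 7] head=3 tail=2 count=4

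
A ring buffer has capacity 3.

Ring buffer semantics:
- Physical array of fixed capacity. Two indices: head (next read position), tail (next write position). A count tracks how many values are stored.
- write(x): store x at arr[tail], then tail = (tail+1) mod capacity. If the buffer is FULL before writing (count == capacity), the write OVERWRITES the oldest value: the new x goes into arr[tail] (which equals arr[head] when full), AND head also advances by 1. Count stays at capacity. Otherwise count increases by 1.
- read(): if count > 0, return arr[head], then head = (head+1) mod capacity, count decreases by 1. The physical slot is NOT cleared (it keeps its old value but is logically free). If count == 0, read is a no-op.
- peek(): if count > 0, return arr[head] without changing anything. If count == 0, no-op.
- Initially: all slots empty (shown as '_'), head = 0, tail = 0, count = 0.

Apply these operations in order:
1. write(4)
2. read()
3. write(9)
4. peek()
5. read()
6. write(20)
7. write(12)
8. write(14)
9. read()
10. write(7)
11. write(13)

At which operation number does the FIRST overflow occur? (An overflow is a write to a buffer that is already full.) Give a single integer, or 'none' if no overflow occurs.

Answer: 11

Derivation:
After op 1 (write(4)): arr=[4 _ _] head=0 tail=1 count=1
After op 2 (read()): arr=[4 _ _] head=1 tail=1 count=0
After op 3 (write(9)): arr=[4 9 _] head=1 tail=2 count=1
After op 4 (peek()): arr=[4 9 _] head=1 tail=2 count=1
After op 5 (read()): arr=[4 9 _] head=2 tail=2 count=0
After op 6 (write(20)): arr=[4 9 20] head=2 tail=0 count=1
After op 7 (write(12)): arr=[12 9 20] head=2 tail=1 count=2
After op 8 (write(14)): arr=[12 14 20] head=2 tail=2 count=3
After op 9 (read()): arr=[12 14 20] head=0 tail=2 count=2
After op 10 (write(7)): arr=[12 14 7] head=0 tail=0 count=3
After op 11 (write(13)): arr=[13 14 7] head=1 tail=1 count=3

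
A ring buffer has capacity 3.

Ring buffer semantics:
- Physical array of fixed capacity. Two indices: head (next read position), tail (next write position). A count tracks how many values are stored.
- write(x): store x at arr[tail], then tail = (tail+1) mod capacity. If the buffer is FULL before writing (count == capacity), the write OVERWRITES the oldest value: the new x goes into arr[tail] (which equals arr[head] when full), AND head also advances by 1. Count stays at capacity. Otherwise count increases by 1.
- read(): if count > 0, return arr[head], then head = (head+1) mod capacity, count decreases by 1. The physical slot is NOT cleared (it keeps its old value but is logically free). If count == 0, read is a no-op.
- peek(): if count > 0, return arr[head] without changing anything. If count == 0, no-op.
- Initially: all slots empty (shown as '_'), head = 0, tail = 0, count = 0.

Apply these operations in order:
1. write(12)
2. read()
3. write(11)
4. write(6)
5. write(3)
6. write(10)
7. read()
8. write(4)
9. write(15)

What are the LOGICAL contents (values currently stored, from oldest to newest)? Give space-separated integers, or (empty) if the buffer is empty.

After op 1 (write(12)): arr=[12 _ _] head=0 tail=1 count=1
After op 2 (read()): arr=[12 _ _] head=1 tail=1 count=0
After op 3 (write(11)): arr=[12 11 _] head=1 tail=2 count=1
After op 4 (write(6)): arr=[12 11 6] head=1 tail=0 count=2
After op 5 (write(3)): arr=[3 11 6] head=1 tail=1 count=3
After op 6 (write(10)): arr=[3 10 6] head=2 tail=2 count=3
After op 7 (read()): arr=[3 10 6] head=0 tail=2 count=2
After op 8 (write(4)): arr=[3 10 4] head=0 tail=0 count=3
After op 9 (write(15)): arr=[15 10 4] head=1 tail=1 count=3

Answer: 10 4 15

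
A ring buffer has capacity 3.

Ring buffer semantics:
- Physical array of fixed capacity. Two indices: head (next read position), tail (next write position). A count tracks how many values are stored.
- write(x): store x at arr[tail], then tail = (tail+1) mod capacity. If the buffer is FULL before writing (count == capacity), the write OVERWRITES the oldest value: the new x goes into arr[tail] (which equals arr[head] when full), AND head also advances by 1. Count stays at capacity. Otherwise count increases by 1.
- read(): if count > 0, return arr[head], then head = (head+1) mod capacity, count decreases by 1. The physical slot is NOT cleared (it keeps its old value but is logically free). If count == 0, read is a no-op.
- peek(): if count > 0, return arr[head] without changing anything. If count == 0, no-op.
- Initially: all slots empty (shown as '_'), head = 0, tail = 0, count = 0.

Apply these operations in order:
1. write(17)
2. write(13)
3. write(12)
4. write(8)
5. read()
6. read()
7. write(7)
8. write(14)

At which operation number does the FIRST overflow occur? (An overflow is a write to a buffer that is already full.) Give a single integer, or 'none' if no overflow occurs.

After op 1 (write(17)): arr=[17 _ _] head=0 tail=1 count=1
After op 2 (write(13)): arr=[17 13 _] head=0 tail=2 count=2
After op 3 (write(12)): arr=[17 13 12] head=0 tail=0 count=3
After op 4 (write(8)): arr=[8 13 12] head=1 tail=1 count=3
After op 5 (read()): arr=[8 13 12] head=2 tail=1 count=2
After op 6 (read()): arr=[8 13 12] head=0 tail=1 count=1
After op 7 (write(7)): arr=[8 7 12] head=0 tail=2 count=2
After op 8 (write(14)): arr=[8 7 14] head=0 tail=0 count=3

Answer: 4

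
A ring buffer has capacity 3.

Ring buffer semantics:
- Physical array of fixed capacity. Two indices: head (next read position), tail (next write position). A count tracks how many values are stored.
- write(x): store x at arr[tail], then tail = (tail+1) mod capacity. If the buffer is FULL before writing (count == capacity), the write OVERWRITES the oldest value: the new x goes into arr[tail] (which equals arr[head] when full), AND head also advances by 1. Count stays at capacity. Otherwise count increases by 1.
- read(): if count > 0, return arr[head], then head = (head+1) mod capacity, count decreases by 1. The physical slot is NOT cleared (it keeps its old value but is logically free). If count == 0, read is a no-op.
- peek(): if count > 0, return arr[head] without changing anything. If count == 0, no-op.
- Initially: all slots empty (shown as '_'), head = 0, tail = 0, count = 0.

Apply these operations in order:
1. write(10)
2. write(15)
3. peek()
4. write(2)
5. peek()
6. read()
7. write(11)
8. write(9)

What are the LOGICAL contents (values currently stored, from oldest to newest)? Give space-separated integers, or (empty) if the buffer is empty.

After op 1 (write(10)): arr=[10 _ _] head=0 tail=1 count=1
After op 2 (write(15)): arr=[10 15 _] head=0 tail=2 count=2
After op 3 (peek()): arr=[10 15 _] head=0 tail=2 count=2
After op 4 (write(2)): arr=[10 15 2] head=0 tail=0 count=3
After op 5 (peek()): arr=[10 15 2] head=0 tail=0 count=3
After op 6 (read()): arr=[10 15 2] head=1 tail=0 count=2
After op 7 (write(11)): arr=[11 15 2] head=1 tail=1 count=3
After op 8 (write(9)): arr=[11 9 2] head=2 tail=2 count=3

Answer: 2 11 9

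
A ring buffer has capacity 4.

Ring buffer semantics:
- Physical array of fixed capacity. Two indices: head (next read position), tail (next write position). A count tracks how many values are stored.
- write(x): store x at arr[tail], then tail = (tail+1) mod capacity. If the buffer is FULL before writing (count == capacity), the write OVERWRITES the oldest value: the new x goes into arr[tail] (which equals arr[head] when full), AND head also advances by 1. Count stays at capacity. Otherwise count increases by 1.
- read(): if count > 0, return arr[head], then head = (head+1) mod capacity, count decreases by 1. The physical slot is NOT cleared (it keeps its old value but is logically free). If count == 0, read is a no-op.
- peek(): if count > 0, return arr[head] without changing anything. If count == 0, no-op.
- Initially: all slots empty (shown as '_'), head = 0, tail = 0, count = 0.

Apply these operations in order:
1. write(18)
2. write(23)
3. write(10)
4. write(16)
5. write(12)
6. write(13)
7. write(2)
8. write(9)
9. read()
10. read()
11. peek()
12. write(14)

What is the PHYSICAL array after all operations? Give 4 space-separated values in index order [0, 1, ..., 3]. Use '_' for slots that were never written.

After op 1 (write(18)): arr=[18 _ _ _] head=0 tail=1 count=1
After op 2 (write(23)): arr=[18 23 _ _] head=0 tail=2 count=2
After op 3 (write(10)): arr=[18 23 10 _] head=0 tail=3 count=3
After op 4 (write(16)): arr=[18 23 10 16] head=0 tail=0 count=4
After op 5 (write(12)): arr=[12 23 10 16] head=1 tail=1 count=4
After op 6 (write(13)): arr=[12 13 10 16] head=2 tail=2 count=4
After op 7 (write(2)): arr=[12 13 2 16] head=3 tail=3 count=4
After op 8 (write(9)): arr=[12 13 2 9] head=0 tail=0 count=4
After op 9 (read()): arr=[12 13 2 9] head=1 tail=0 count=3
After op 10 (read()): arr=[12 13 2 9] head=2 tail=0 count=2
After op 11 (peek()): arr=[12 13 2 9] head=2 tail=0 count=2
After op 12 (write(14)): arr=[14 13 2 9] head=2 tail=1 count=3

Answer: 14 13 2 9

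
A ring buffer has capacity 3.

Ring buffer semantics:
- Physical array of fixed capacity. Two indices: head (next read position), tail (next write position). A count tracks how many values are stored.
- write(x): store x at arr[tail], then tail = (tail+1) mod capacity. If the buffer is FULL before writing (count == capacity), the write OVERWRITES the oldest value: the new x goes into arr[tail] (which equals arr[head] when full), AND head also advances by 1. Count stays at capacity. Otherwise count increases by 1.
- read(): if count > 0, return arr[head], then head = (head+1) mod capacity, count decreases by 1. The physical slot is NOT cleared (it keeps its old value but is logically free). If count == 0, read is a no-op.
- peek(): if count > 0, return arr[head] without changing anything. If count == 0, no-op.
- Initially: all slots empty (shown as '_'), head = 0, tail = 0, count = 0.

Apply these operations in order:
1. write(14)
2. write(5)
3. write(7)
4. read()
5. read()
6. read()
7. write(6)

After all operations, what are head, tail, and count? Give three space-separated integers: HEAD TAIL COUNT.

Answer: 0 1 1

Derivation:
After op 1 (write(14)): arr=[14 _ _] head=0 tail=1 count=1
After op 2 (write(5)): arr=[14 5 _] head=0 tail=2 count=2
After op 3 (write(7)): arr=[14 5 7] head=0 tail=0 count=3
After op 4 (read()): arr=[14 5 7] head=1 tail=0 count=2
After op 5 (read()): arr=[14 5 7] head=2 tail=0 count=1
After op 6 (read()): arr=[14 5 7] head=0 tail=0 count=0
After op 7 (write(6)): arr=[6 5 7] head=0 tail=1 count=1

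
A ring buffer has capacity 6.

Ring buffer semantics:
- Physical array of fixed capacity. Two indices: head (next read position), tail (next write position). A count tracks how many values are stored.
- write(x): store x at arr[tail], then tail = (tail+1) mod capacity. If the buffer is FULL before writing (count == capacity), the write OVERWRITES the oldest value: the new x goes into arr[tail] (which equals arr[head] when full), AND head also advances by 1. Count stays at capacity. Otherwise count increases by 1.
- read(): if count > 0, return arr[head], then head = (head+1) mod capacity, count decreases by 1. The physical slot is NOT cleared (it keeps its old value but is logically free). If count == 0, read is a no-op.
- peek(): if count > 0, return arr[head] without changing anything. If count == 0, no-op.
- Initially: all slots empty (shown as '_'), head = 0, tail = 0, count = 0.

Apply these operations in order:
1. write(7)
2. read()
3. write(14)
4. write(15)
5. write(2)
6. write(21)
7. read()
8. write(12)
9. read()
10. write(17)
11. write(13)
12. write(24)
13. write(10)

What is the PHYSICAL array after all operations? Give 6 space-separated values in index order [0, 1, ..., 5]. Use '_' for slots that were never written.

After op 1 (write(7)): arr=[7 _ _ _ _ _] head=0 tail=1 count=1
After op 2 (read()): arr=[7 _ _ _ _ _] head=1 tail=1 count=0
After op 3 (write(14)): arr=[7 14 _ _ _ _] head=1 tail=2 count=1
After op 4 (write(15)): arr=[7 14 15 _ _ _] head=1 tail=3 count=2
After op 5 (write(2)): arr=[7 14 15 2 _ _] head=1 tail=4 count=3
After op 6 (write(21)): arr=[7 14 15 2 21 _] head=1 tail=5 count=4
After op 7 (read()): arr=[7 14 15 2 21 _] head=2 tail=5 count=3
After op 8 (write(12)): arr=[7 14 15 2 21 12] head=2 tail=0 count=4
After op 9 (read()): arr=[7 14 15 2 21 12] head=3 tail=0 count=3
After op 10 (write(17)): arr=[17 14 15 2 21 12] head=3 tail=1 count=4
After op 11 (write(13)): arr=[17 13 15 2 21 12] head=3 tail=2 count=5
After op 12 (write(24)): arr=[17 13 24 2 21 12] head=3 tail=3 count=6
After op 13 (write(10)): arr=[17 13 24 10 21 12] head=4 tail=4 count=6

Answer: 17 13 24 10 21 12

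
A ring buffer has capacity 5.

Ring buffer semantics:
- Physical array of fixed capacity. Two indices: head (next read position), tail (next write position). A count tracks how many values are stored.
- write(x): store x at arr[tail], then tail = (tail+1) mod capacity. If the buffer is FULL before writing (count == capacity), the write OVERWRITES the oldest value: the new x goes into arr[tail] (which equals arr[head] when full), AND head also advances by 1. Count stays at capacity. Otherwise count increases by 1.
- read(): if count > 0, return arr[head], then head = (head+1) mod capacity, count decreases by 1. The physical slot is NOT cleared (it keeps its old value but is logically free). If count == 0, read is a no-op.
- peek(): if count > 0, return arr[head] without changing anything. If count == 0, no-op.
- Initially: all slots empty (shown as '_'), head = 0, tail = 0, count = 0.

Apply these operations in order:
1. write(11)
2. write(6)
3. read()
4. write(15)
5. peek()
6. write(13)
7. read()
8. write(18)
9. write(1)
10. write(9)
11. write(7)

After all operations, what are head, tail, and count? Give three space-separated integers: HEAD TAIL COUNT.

Answer: 3 3 5

Derivation:
After op 1 (write(11)): arr=[11 _ _ _ _] head=0 tail=1 count=1
After op 2 (write(6)): arr=[11 6 _ _ _] head=0 tail=2 count=2
After op 3 (read()): arr=[11 6 _ _ _] head=1 tail=2 count=1
After op 4 (write(15)): arr=[11 6 15 _ _] head=1 tail=3 count=2
After op 5 (peek()): arr=[11 6 15 _ _] head=1 tail=3 count=2
After op 6 (write(13)): arr=[11 6 15 13 _] head=1 tail=4 count=3
After op 7 (read()): arr=[11 6 15 13 _] head=2 tail=4 count=2
After op 8 (write(18)): arr=[11 6 15 13 18] head=2 tail=0 count=3
After op 9 (write(1)): arr=[1 6 15 13 18] head=2 tail=1 count=4
After op 10 (write(9)): arr=[1 9 15 13 18] head=2 tail=2 count=5
After op 11 (write(7)): arr=[1 9 7 13 18] head=3 tail=3 count=5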